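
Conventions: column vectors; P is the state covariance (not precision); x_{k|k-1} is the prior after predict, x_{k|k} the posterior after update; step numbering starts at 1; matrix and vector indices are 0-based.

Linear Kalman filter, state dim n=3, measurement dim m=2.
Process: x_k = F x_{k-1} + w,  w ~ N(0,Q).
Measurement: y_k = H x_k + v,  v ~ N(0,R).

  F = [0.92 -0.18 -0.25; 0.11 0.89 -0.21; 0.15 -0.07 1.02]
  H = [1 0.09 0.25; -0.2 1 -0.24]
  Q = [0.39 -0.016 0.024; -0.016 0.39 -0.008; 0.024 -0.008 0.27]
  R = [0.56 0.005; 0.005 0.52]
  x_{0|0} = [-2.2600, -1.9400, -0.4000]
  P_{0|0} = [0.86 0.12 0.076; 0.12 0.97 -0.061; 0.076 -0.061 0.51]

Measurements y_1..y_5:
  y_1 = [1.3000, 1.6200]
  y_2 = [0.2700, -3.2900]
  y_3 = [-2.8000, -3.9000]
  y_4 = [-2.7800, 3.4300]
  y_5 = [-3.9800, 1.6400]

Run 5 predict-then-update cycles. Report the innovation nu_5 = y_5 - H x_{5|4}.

step 1: x^-=[-1.6300, -1.8912, -0.6112]  P^-=[1.1010 0.0328 0.0925; 0.0328 1.2340 -0.1985; 0.0925 -0.1985 0.8542]  S=[1.7676 -0.1954; -0.1954 1.9383]  K=[0.6327 -0.0444; 0.1274 0.6707; 0.1405 -0.2036]  nu=[3.2530, 3.0385]  x^+=[0.2935, 0.5612, -0.7726]  P^+=[0.3786 0.0297 -0.1086; 0.0297 0.3668 0.0478; -0.1086 0.0478 0.7278]
step 2: x^-=[0.3621, 0.6940, -0.7833]  P^-=[0.8122 0.0407 -0.2132; 0.0407 0.7102 -0.1414; -0.2132 -0.1414 0.9968]  S=[1.3346 -0.0839; -0.0839 1.3513]  K=[0.5703 -0.0169; 0.0864 0.5501; 0.0017 -0.2500]  nu=[0.0413, -4.0996]  x^+=[0.4548, -1.5574, 0.2418]  P^+=[0.3761 0.0136 -0.2322; 0.0136 0.2994 0.0425; -0.2322 0.0425 0.9122]
step 3: x^-=[0.6383, -1.3869, 0.4239]  P^-=[0.8812 0.0762 -0.3704; 0.0762 0.6694 -0.1937; -0.3704 -0.1937 1.1516]  S=[1.3384 -0.0420; -0.0420 1.3179]  K=[0.5947 0.0105; 0.0826 0.5343; -0.0842 -0.3031]  nu=[-3.4194, -2.2838]  x^+=[-1.4192, -2.8894, 1.4040]  P^+=[0.4083 0.0165 -0.3068; 0.0165 0.2878 0.0261; -0.3068 0.0261 1.0232]
step 4: x^-=[-1.1366, -3.0225, 1.4215]  P^-=[0.9469 0.1090 -0.4592; 0.1090 0.6757 -0.2369; -0.4592 -0.2369 1.2471]  S=[1.3696 -0.0123; -0.0123 1.3314]  K=[0.6149 0.0281; 0.0855 0.5346; -0.1262 -0.3349]  nu=[-1.7268, 6.5664]  x^+=[-2.0140, 0.3402, -0.5600]  P^+=[0.4283 0.0210 -0.3430; 0.0210 0.2862 0.0151; -0.3430 0.0151 1.0770]
step 5: x^-=[-1.7741, 0.1988, -0.8971]  P^-=[0.9813 0.1277 -0.5013; 0.1277 0.6837 -0.2606; -0.5013 -0.2606 1.2940]  S=[1.3883 0.0040; 0.0040 1.3434]  K=[0.6247 0.0367; 0.0879 0.5362; -0.1440 -0.3501]  nu=[-1.9995, 0.8711]  x^+=[-2.9913, 0.4902, -0.9142]  P^+=[0.4375 0.0237 -0.3583; 0.0237 0.2863 0.0096; -0.3583 0.0096 1.1002]

innov = [-1.9995, 0.8711]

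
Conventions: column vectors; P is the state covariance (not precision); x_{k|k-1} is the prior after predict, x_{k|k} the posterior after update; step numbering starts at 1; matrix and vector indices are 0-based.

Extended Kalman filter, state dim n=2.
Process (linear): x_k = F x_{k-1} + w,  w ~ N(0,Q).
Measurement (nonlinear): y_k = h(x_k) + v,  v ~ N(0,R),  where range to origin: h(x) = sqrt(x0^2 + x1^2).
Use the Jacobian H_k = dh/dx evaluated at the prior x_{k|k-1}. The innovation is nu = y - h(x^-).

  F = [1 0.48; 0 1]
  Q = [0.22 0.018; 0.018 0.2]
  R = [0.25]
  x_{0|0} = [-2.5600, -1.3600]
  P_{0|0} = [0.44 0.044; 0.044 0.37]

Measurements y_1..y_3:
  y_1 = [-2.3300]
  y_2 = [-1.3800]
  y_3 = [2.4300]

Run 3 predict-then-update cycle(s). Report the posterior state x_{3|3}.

step 1: x^-=[-3.2128, -1.3600]  P^-=[0.7875 0.2396; 0.2396 0.5700]  H_jac=[-0.9209 -0.3898]  S=[1.1765]  K=[-0.6958; -0.3764]  nu=[-5.8188]  x^+=[0.8360, 0.8303]  P^+=[0.2179 -0.0685; -0.0685 0.4033]
step 2: x^-=[1.2345, 0.8303]  P^-=[0.4650 0.1431; 0.1431 0.6033]  H_jac=[0.8298 0.5581]  S=[0.8906]  K=[0.5229; 0.5113]  nu=[-2.8678]  x^+=[-0.2651, -0.6361]  P^+=[0.2215 -0.0951; -0.0951 0.3704]
step 3: x^-=[-0.5704, -0.6361]  P^-=[0.4356 0.1007; 0.1007 0.5704]  H_jac=[-0.6676 -0.7445]  S=[0.8604]  K=[-0.4251; -0.5717]  nu=[1.5756]  x^+=[-1.2402, -1.5369]  P^+=[0.2801 -0.1084; -0.1084 0.2892]

x_post = [-1.2402, -1.5369]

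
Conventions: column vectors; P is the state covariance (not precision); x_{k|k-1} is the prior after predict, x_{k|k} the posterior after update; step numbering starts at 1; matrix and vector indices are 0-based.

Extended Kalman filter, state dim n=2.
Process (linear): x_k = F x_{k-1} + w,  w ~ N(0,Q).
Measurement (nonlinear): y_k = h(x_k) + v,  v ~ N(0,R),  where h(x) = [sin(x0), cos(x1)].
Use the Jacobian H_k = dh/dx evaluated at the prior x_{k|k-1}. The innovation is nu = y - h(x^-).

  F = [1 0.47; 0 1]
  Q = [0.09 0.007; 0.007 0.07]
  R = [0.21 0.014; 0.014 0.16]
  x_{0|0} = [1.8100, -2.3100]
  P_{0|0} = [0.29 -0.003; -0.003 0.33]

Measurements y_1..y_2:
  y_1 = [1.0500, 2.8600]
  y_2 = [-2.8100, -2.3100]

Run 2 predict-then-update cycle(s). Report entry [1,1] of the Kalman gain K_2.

step 1: x^-=[0.7243, -2.3100]  P^-=[0.4501 0.1591; 0.1591 0.4000]  H_jac=[0.7490 0.0000; 0.0000 0.7390]  S=[0.4625 0.1021; 0.1021 0.3785]  K=[0.7021 0.1213; 0.0907 0.7566]  nu=[0.3874, 3.5337]  x^+=[1.4250, 0.3988]  P^+=[0.1991 0.0396; 0.0396 0.1655]
step 2: x^-=[1.6125, 0.3988]  P^-=[0.3629 0.1244; 0.1244 0.2355]  H_jac=[-0.0417 0.0000; 0.0000 -0.3883]  S=[0.2106 0.0160; 0.0160 0.1955]  K=[-0.0534 -0.2427; 0.0110 -0.4687]  nu=[-3.8091, -3.2315]  x^+=[2.5999, 1.8715]  P^+=[0.3504 0.1019; 0.1019 0.1927]

K[1,1] = -0.4687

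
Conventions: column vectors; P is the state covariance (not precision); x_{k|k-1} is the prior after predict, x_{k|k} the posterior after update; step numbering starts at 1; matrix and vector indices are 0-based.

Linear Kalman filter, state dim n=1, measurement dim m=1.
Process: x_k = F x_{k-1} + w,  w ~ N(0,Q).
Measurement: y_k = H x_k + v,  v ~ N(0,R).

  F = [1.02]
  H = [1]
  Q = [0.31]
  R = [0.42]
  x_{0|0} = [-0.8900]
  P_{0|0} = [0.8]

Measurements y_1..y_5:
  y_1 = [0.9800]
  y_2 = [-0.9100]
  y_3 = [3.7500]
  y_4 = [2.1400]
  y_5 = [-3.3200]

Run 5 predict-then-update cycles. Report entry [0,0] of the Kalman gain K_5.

K[0,0] = 0.5715

step 1: x^-=[-0.9078]  P^-=[1.1423]  S=[1.5623]  K=[0.7312]  nu=[1.8878]  x^+=[0.4725]  P^+=[0.3071]
step 2: x^-=[0.4820]  P^-=[0.6295]  S=[1.0495]  K=[0.5998]  nu=[-1.3920]  x^+=[-0.3530]  P^+=[0.2519]
step 3: x^-=[-0.3600]  P^-=[0.5721]  S=[0.9921]  K=[0.5767]  nu=[4.1100]  x^+=[2.0100]  P^+=[0.2422]
step 4: x^-=[2.0502]  P^-=[0.5620]  S=[0.9820]  K=[0.5723]  nu=[0.0898]  x^+=[2.1016]  P^+=[0.2404]
step 5: x^-=[2.1436]  P^-=[0.5601]  S=[0.9801]  K=[0.5715]  nu=[-5.4636]  x^+=[-0.9786]  P^+=[0.2400]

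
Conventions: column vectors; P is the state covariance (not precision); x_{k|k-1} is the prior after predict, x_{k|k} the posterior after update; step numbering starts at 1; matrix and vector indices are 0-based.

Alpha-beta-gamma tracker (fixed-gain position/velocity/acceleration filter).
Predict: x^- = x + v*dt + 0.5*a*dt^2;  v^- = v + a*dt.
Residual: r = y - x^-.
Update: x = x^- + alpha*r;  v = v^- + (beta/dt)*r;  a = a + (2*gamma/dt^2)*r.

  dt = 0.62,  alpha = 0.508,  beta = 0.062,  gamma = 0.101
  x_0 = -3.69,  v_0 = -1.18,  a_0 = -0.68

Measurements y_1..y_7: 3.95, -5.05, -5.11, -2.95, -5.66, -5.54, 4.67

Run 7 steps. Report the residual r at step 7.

resid = 11.2670

step 1: x_pred=-4.5523  r=8.5023  x^+=-0.2331  v^+=-0.7514  a^+=3.7879
step 2: x_pred=0.0291  r=-5.0791  x^+=-2.5511  v^+=1.0892  a^+=1.1189
step 3: x_pred=-1.6607  r=-3.4493  x^+=-3.4130  v^+=1.4380  a^+=-0.6937
step 4: x_pred=-2.6547  r=-0.2953  x^+=-2.8047  v^+=0.9784  a^+=-0.8488
step 5: x_pred=-2.3613  r=-3.2987  x^+=-4.0370  v^+=0.1222  a^+=-2.5823
step 6: x_pred=-4.4575  r=-1.0825  x^+=-5.0074  v^+=-1.5870  a^+=-3.1511
step 7: x_pred=-6.5970  r=11.2670  x^+=-0.8734  v^+=-2.4140  a^+=2.7696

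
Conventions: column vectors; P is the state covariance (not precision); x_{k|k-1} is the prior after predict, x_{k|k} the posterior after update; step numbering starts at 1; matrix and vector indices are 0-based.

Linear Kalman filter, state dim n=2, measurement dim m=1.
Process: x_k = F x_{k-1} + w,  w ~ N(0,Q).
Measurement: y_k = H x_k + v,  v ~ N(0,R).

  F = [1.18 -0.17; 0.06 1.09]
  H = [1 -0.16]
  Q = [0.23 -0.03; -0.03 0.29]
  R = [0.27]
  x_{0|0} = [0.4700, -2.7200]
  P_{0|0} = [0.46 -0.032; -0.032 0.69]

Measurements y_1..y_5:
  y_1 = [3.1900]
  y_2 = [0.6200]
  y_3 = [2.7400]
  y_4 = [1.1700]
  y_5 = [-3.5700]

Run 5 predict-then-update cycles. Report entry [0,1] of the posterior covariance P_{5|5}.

step 1: x^-=[1.0170, -2.9366]  P^-=[0.9033 -0.1661; -0.1661 1.1073]  S=[1.2548]  K=[0.7411; -0.2736]  nu=[1.7031]  x^+=[2.2791, -3.4025]  P^+=[0.2142 0.0883; 0.0883 1.0133]
step 2: x^-=[3.2678, -3.5720]  P^-=[0.5221 -0.0900; -0.0900 1.5063]  S=[0.8595]  K=[0.6242; -0.3851]  nu=[-3.2193]  x^+=[1.2582, -2.3323]  P^+=[0.1872 0.1166; 0.1166 1.3788]
step 3: x^-=[1.8811, -2.4667]  P^-=[0.4837 -0.1234; -0.1234 1.9441]  S=[0.8430]  K=[0.5972; -0.5154]  nu=[0.4642]  x^+=[2.1584, -2.7060]  P^+=[0.1830 0.1361; 0.1361 1.7202]
step 4: x^-=[3.0069, -2.8200]  P^-=[0.4800 -0.1622; -0.1622 2.3522]  S=[0.8621]  K=[0.5869; -0.6247]  nu=[-2.2881]  x^+=[1.6641, -1.3907]  P^+=[0.1831 0.1539; 0.1539 2.0158]
step 5: x^-=[2.2001, -1.4160]  P^-=[0.4814 -0.1942; -0.1942 2.7058]  S=[0.8829]  K=[0.5805; -0.7104]  nu=[-5.9966]  x^+=[-1.2811, 2.8438]  P^+=[0.1839 0.1698; 0.1698 2.2603]

P_post[0,1] = 0.1698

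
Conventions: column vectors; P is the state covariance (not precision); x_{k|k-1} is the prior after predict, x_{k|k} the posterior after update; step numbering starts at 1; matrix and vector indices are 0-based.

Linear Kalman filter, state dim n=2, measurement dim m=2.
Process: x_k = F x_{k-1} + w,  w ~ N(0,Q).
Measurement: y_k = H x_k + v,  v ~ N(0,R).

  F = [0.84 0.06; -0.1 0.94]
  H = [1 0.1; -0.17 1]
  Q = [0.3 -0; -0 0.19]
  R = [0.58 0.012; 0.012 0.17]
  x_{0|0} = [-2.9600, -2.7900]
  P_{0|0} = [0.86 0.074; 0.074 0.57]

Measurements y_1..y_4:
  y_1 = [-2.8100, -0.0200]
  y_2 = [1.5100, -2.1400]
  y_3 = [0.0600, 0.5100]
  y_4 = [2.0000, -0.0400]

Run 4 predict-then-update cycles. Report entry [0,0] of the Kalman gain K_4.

step 1: x^-=[-2.6538, -2.3266]  P^-=[0.9163 0.0179; 0.0179 0.6883]  S=[1.5068 -0.0574; -0.0574 0.8787]  K=[0.6049 -0.1174; 0.0875 0.7856]  nu=[0.0765, 1.8555]  x^+=[-2.8254, -0.8623]  P^+=[0.3448 0.0459; 0.0459 0.1424]
step 2: x^-=[-2.4251, -0.5280]  P^-=[0.5484 0.0150; 0.0150 0.3106]  S=[1.1346 -0.0354; -0.0354 0.4914]  K=[0.4808 -0.1245; 0.0603 0.6313]  nu=[3.9879, -2.0242]  x^+=[-0.2555, -1.5654]  P^+=[0.2743 0.0312; 0.0312 0.1134]
step 3: x^-=[-0.3086, -1.4459]  P^-=[0.4971 0.0078; 0.0078 0.2870]  S=[1.0815 -0.0361; -0.0361 0.4687]  K=[0.4561 -0.1285; 0.0543 0.6137]  nu=[0.5132, 1.9035]  x^+=[-0.3191, -0.2499]  P^+=[0.2602 0.0279; 0.0279 0.1097]
step 4: x^-=[-0.2830, -0.2030]  P^-=[0.4868 0.0062; 0.0062 0.2843]  S=[1.0709 -0.0363; -0.0363 0.4663]  K=[0.4508 -0.1292; 0.0530 0.6116]  nu=[2.3033, 0.1149]  x^+=[0.7404, -0.0106]  P^+=[0.2572 0.0272; 0.0272 0.1092]

K[0,0] = 0.4508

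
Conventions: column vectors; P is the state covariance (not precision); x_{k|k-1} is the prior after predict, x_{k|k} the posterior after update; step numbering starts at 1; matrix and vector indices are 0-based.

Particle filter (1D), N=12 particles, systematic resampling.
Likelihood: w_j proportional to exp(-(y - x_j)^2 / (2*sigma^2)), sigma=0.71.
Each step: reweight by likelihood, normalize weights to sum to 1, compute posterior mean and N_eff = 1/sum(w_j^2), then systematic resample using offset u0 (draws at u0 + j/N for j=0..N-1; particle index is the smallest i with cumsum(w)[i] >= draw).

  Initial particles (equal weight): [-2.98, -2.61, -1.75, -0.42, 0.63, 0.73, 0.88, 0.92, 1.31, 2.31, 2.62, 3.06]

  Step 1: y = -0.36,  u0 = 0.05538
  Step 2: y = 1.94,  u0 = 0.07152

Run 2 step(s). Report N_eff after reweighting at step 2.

step 1: w=[0.0005, 0.0028, 0.0635, 0.4303, 0.1634, 0.1329, 0.0940, 0.0850, 0.0272, 0.0004, 0.0001, 0.0000]  mean=0.0967  Neff=3.9946  idx=[2, 3, 3, 3, 3, 3, 4, 4, 5, 6, 7, 7]
step 2: w=[0.0000, 0.0024, 0.0024, 0.0024, 0.0024, 0.0024, 0.1099, 0.1099, 0.1411, 0.1977, 0.2147, 0.2147]  mean=0.8055  Neff=5.7017  idx=[6, 7, 8, 8, 9, 9, 10, 10, 10, 11, 11, 11]

N_eff = 5.7017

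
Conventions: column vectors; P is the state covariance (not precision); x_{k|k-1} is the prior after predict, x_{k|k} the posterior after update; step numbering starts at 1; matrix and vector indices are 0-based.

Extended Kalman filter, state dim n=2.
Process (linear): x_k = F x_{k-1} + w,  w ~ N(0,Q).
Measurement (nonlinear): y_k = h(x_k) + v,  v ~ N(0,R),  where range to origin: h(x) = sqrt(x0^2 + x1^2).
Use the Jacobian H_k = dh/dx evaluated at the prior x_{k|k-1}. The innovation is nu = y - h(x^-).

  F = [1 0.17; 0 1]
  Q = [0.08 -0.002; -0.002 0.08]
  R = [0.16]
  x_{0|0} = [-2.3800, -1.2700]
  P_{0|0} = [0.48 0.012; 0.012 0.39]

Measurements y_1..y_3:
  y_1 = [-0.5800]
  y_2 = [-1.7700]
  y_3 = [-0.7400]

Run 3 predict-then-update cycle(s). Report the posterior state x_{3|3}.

step 1: x^-=[-2.5959, -1.2700]  P^-=[0.5754 0.0763; 0.0763 0.4700]  H_jac=[-0.8983 -0.4395]  S=[0.7752]  K=[-0.7099; -0.3548]  nu=[-3.4699]  x^+=[-0.1326, -0.0388]  P^+=[0.1847 -0.1190; -0.1190 0.3724]
step 2: x^-=[-0.1392, -0.0388]  P^-=[0.2350 -0.0577; -0.0577 0.4524]  H_jac=[-0.9634 -0.2682]  S=[0.3808]  K=[-0.5538; -0.1727]  nu=[-1.9145]  x^+=[0.9210, 0.2920]  P^+=[0.1182 -0.0941; -0.0941 0.4410]
step 3: x^-=[0.9707, 0.2920]  P^-=[0.1789 -0.0211; -0.0211 0.5210]  H_jac=[0.9576 0.2880]  S=[0.3557]  K=[0.4647; 0.3651]  nu=[-1.7536]  x^+=[0.1558, -0.3482]  P^+=[0.1021 -0.0815; -0.0815 0.4736]

x_post = [0.1558, -0.3482]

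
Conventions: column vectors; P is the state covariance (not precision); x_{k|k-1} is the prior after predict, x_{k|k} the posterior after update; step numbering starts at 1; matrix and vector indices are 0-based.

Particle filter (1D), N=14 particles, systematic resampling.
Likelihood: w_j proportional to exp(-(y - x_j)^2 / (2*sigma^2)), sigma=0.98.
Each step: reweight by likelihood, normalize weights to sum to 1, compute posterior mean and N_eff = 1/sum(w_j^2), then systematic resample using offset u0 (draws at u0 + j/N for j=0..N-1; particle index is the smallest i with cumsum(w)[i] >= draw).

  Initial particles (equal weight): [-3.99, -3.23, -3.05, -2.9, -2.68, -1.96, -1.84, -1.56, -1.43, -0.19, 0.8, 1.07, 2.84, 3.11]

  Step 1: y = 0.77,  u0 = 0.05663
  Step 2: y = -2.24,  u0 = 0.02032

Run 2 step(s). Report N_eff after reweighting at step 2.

step 1: w=[0.0000, 0.0001, 0.0002, 0.0003, 0.0007, 0.0070, 0.0098, 0.0202, 0.0275, 0.2112, 0.3410, 0.3256, 0.0367, 0.0197]  mean=0.6403  Neff=3.7043  idx=[8, 9, 9, 9, 10, 10, 10, 10, 11, 11, 11, 11, 11, 13]
step 2: w=[0.6482, 0.1023, 0.1023, 0.1023, 0.0074, 0.0074, 0.0074, 0.0074, 0.0030, 0.0030, 0.0030, 0.0030, 0.0030, 0.0000]  mean=-0.9452  Neff=2.2132  idx=[0, 0, 0, 0, 0, 0, 0, 0, 0, 1, 1, 2, 3, 3]

N_eff = 2.2132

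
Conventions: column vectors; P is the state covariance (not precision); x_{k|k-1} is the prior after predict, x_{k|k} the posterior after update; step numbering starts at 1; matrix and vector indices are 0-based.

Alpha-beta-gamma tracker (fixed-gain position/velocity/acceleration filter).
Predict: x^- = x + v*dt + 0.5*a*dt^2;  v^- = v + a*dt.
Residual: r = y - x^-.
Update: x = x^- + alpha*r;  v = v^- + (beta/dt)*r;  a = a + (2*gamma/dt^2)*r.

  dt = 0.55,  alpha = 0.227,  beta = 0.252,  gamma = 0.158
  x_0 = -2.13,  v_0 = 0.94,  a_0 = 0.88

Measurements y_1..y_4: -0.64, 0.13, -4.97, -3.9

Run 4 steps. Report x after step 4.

x_post = -0.9239

step 1: x_pred=-1.4799  r=0.8399  x^+=-1.2892  v^+=1.8088  a^+=1.7574
step 2: x_pred=-0.0286  r=0.1586  x^+=0.0074  v^+=2.8480  a^+=1.9230
step 3: x_pred=1.8647  r=-6.8347  x^+=0.3132  v^+=0.7742  a^+=-5.2167
step 4: x_pred=-0.0500  r=-3.8500  x^+=-0.9239  v^+=-3.8590  a^+=-9.2385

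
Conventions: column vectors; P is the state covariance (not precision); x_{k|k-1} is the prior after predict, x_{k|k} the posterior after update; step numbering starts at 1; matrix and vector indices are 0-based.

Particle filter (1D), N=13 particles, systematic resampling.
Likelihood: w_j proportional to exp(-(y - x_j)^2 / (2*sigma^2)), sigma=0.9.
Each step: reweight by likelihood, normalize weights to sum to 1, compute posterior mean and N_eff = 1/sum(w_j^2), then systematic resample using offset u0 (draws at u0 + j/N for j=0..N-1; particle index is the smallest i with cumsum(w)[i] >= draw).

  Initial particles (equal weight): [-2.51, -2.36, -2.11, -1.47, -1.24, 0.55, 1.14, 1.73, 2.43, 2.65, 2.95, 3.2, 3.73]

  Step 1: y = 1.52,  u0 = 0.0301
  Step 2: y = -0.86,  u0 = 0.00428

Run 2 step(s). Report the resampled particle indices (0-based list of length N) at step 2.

step 1: w=[0.0000, 0.0000, 0.0001, 0.0010, 0.0023, 0.1391, 0.2274, 0.2419, 0.1491, 0.1130, 0.0704, 0.0435, 0.0122]  mean=1.8040  Neff=5.8277  idx=[5, 5, 6, 6, 6, 7, 7, 7, 8, 8, 9, 10, 11]
step 2: w=[0.3289, 0.3289, 0.0950, 0.0950, 0.0950, 0.0179, 0.0179, 0.0179, 0.0014, 0.0014, 0.0006, 0.0001, 0.0000]  mean=0.7883  Neff=4.0912  idx=[0, 0, 0, 0, 0, 1, 1, 1, 1, 2, 3, 4, 4]

resampled_idx = [0, 0, 0, 0, 0, 1, 1, 1, 1, 2, 3, 4, 4]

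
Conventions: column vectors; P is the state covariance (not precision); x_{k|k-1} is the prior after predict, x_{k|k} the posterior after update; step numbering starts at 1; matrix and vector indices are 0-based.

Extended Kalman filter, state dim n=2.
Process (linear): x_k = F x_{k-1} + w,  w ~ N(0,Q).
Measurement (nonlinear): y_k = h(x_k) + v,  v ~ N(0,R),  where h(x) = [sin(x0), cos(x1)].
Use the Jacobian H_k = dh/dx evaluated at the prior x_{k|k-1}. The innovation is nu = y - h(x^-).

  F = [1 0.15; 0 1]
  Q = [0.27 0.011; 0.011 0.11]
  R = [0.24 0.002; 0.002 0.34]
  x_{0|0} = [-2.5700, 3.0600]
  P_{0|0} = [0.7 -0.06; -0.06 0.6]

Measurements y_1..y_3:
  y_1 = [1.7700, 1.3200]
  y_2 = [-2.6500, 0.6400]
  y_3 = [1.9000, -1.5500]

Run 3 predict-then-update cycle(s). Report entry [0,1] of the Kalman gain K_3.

step 1: x^-=[-2.1110, 3.0600]  P^-=[0.9655 0.0410; 0.0410 0.7100]  H_jac=[-0.5143 0.0000; 0.0000 -0.0815]  S=[0.4954 0.0037; 0.0037 0.3447]  K=[-1.0024 0.0011; -0.0413 -0.1674]  nu=[2.6276, 2.3167]  x^+=[-4.7423, 2.5636]  P^+=[0.4678 0.0199; 0.0199 0.6994]
step 2: x^-=[-4.3577, 2.5636]  P^-=[0.7595 0.1358; 0.1358 0.8094]  H_jac=[-0.3473 0.0000; 0.0000 -0.5463]  S=[0.3316 0.0278; 0.0278 0.5816]  K=[-0.7878 -0.0900; -0.0789 -0.7566]  nu=[-3.5878, 1.4776]  x^+=[-1.6641, 1.7287]  P^+=[0.5450 0.0589; 0.0589 0.4711]
step 3: x^-=[-1.4048, 1.7287]  P^-=[0.8433 0.1406; 0.1406 0.5811]  H_jac=[0.1652 0.0000; 0.0000 -0.9876]  S=[0.2630 -0.0209; -0.0209 0.9067]  K=[0.5185 -0.1411; 0.0380 -0.6320]  nu=[2.8863, -1.3927]  x^+=[0.2883, 2.7186]  P^+=[0.7514 0.0475; 0.0475 0.2175]

K[0,1] = -0.1411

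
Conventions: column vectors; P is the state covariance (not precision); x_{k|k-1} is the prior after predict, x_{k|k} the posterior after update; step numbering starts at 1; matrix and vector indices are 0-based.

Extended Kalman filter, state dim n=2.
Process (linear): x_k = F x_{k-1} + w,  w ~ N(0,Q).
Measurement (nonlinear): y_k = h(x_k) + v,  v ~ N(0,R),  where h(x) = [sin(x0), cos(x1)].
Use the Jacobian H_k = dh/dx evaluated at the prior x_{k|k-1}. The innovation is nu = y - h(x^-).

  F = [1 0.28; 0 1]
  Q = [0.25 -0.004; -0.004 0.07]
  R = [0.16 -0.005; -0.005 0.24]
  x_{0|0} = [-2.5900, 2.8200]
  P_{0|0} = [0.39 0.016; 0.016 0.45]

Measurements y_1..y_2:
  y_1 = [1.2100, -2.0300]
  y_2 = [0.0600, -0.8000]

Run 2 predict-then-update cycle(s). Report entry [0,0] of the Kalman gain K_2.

K[0,0] = -0.9682

step 1: x^-=[-1.8004, 2.8200]  P^-=[0.6842 0.1380; 0.1380 0.5200]  H_jac=[-0.2276 0.0000; 0.0000 -0.3161]  S=[0.1954 0.0049; 0.0049 0.2920]  K=[-0.7934 -0.1360; -0.1466 -0.5605]  nu=[2.1838, -1.0813]  x^+=[-3.3858, 3.1060]  P^+=[0.5548 0.0907; 0.0907 0.4233]
step 2: x^-=[-2.5162, 3.1060]  P^-=[0.8888 0.2052; 0.2052 0.4933]  H_jac=[-0.8107 0.0000; 0.0000 -0.0356]  S=[0.7441 0.0009; 0.0009 0.2406]  K=[-0.9682 -0.0267; -0.2235 -0.0721]  nu=[0.6454, 0.1994]  x^+=[-3.1464, 2.9473]  P^+=[0.1909 0.0437; 0.0437 0.4548]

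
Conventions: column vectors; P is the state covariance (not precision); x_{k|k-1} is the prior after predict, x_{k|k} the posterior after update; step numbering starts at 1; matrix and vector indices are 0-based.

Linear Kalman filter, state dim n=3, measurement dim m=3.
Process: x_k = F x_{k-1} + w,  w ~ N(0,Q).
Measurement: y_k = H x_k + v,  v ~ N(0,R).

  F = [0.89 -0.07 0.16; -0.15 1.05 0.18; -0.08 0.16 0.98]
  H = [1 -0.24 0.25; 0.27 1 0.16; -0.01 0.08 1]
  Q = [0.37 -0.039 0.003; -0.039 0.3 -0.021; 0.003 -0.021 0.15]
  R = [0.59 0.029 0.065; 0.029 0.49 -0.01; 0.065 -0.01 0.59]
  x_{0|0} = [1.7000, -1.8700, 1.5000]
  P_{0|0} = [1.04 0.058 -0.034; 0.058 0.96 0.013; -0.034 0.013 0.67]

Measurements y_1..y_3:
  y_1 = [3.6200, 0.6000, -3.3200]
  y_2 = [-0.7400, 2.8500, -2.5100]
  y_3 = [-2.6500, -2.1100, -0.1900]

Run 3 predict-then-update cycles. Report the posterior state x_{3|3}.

x_post = [-0.9356, -0.1838, -1.3247]

step 1: x^-=[1.8839, -1.9485, 1.0348]  P^-=[1.1984 -0.1769 0.0021; -0.1769 1.3920 0.2839; 0.0021 0.2839 0.8326]  S=[1.9725 -0.0531 0.1595; -0.0531 1.9862 0.5174; 0.1595 0.5174 1.4773]  K=[0.6432 0.1249 -0.1295; -0.2090 0.6802 0.0531; 0.0292 0.0672 0.5523]  nu=[1.0098, 1.8743, -4.1801]  x^+=[3.3087, -1.1065, -1.1183]  P^+=[0.3785 -0.0161 -0.0308; -0.0161 0.3336 -0.0159; -0.0308 -0.0159 0.3280]
step 2: x^-=[2.8433, -1.8595, -1.5377]  P^-=[0.6735 -0.1265 -0.0044; -0.1265 0.6877 0.0873; -0.0044 0.0873 0.4762]  S=[1.3809 -0.0360 0.1301; -0.0360 1.1982 0.2052; 0.1301 0.2052 1.0850]  K=[0.5200 0.0778 -0.0966; -0.1861 0.5426 0.0521; 0.0290 0.0627 0.4301]  nu=[-3.6452, 4.1878, -0.7951]  x^+=[1.3502, 1.0496, -1.7227]  P^+=[0.3017 -0.0243 -0.0190; -0.0243 0.2679 -0.0085; -0.0190 -0.0085 0.2555]
step 3: x^-=[0.8526, 0.5895, -1.6283]  P^-=[0.6146 -0.1185 -0.0010; -0.1185 0.6158 0.0694; -0.0010 0.0694 0.4051]  S=[1.3135 -0.0330 0.1223; -0.0330 1.1192 0.1711; 0.1223 0.1711 1.0104]  K=[0.4995 0.0706 -0.0888; -0.1814 0.5182 0.0528; 0.0286 0.0605 0.3927]  nu=[-2.9540, -2.6692, 1.3997]  x^+=[-0.9356, -0.1838, -1.3247]  P^+=[0.2888 -0.0255 -0.0157; -0.0255 0.2560 -0.0065; -0.0157 -0.0065 0.2333]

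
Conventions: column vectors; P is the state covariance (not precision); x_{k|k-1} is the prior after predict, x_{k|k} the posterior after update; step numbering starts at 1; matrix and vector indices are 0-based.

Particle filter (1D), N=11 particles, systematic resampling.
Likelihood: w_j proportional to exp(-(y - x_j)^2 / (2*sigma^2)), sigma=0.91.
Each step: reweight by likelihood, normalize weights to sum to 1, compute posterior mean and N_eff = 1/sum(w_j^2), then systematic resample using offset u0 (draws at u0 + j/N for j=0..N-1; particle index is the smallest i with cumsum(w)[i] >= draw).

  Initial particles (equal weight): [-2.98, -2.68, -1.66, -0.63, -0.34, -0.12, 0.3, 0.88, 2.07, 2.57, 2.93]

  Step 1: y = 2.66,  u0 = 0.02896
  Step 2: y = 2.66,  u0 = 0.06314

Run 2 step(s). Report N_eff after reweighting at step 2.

N_eff = 10.2212

step 1: w=[0.0000, 0.0000, 0.0000, 0.0005, 0.0015, 0.0032, 0.0117, 0.0499, 0.2738, 0.3362, 0.3233]  mean=2.4242  Neff=3.3882  idx=[7, 8, 8, 8, 9, 9, 9, 9, 10, 10, 10]
step 2: w=[0.0157, 0.0859, 0.0859, 0.0859, 0.1055, 0.1055, 0.1055, 0.1055, 0.1015, 0.1015, 0.1015]  mean=2.5242  Neff=10.2212  idx=[1, 2, 3, 4, 5, 6, 7, 8, 8, 9, 10]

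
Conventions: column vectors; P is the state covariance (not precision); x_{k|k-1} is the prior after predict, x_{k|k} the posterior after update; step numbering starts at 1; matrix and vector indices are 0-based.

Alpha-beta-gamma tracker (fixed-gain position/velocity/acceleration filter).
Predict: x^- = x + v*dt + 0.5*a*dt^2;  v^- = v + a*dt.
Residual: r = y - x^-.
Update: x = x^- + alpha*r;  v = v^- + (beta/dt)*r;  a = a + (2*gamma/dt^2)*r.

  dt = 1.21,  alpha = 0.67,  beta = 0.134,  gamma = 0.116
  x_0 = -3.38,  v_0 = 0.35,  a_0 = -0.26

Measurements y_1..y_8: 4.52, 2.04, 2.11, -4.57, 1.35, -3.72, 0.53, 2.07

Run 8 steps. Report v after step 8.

step 1: x_pred=-3.1468  r=7.6668  x^+=1.9899  v^+=0.8845  a^+=0.9549
step 2: x_pred=3.7592  r=-1.7192  x^+=2.6073  v^+=1.8495  a^+=0.6825
step 3: x_pred=5.3448  r=-3.2348  x^+=3.1775  v^+=2.3170  a^+=0.1699
step 4: x_pred=6.1054  r=-10.6754  x^+=-1.0471  v^+=1.3403  a^+=-1.5217
step 5: x_pred=-0.5393  r=1.8893  x^+=0.7265  v^+=-0.2917  a^+=-1.2224
step 6: x_pred=-0.5213  r=-3.1987  x^+=-2.6644  v^+=-2.1250  a^+=-1.7292
step 7: x_pred=-6.5016  r=7.0316  x^+=-1.7904  v^+=-3.4387  a^+=-0.6150
step 8: x_pred=-6.4015  r=8.4715  x^+=-0.7256  v^+=-3.2447  a^+=0.7274

v_post = -3.2447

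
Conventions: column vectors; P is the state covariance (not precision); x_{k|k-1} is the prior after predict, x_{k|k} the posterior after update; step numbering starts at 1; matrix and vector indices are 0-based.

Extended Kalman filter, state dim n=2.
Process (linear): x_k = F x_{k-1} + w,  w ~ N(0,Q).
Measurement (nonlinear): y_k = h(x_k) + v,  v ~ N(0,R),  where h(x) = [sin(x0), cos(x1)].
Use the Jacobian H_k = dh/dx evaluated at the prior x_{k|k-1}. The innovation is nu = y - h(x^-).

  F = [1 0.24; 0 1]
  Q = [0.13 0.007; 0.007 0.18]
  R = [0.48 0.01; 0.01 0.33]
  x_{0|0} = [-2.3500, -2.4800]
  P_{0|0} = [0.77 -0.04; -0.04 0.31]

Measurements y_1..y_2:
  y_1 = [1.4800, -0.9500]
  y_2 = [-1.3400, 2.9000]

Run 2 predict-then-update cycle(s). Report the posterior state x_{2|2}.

x_post = [-4.2168, -0.5198]

step 1: x^-=[-2.9452, -2.4800]  P^-=[0.8987 0.0414; 0.0414 0.4900]  H_jac=[-0.9808 0.0000; 0.0000 0.6144]  S=[1.3444 -0.0149; -0.0149 0.5150]  K=[-0.6552 0.0304; -0.0237 0.5839]  nu=[1.6751, -0.1610]  x^+=[-4.0477, -2.6137]  P^+=[0.3204 0.0057; 0.0057 0.3133]
step 2: x^-=[-4.6750, -2.6137]  P^-=[0.4711 0.0878; 0.0878 0.4933]  H_jac=[-0.0374 0.0000; 0.0000 0.5037]  S=[0.4807 0.0083; 0.0083 0.4551]  K=[-0.0383 0.0979; -0.0163 0.5462]  nu=[-2.3393, 3.7639]  x^+=[-4.2168, -0.5198]  P^+=[0.4661 0.0634; 0.0634 0.3575]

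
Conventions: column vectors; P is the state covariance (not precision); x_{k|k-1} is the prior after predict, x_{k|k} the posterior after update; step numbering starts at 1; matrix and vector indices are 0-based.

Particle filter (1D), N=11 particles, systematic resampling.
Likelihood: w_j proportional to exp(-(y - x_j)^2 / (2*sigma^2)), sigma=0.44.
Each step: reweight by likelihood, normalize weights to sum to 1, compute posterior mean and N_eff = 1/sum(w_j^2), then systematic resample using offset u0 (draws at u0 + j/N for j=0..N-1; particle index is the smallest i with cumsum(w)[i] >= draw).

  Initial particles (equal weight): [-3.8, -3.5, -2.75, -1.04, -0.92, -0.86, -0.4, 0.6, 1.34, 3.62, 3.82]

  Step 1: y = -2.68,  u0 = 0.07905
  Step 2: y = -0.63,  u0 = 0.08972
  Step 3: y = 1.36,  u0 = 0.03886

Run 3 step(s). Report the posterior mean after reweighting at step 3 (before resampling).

post_mean = -2.7500

step 1: w=[0.0325, 0.1463, 0.8200, 0.0008, 0.0003, 0.0002, 0.0000, 0.0000, 0.0000, 0.0000, 0.0000]  mean=-2.8917  Neff=1.4393  idx=[1, 1, 2, 2, 2, 2, 2, 2, 2, 2, 2]
step 2: w=[0.0000, 0.0000, 0.1111, 0.1111, 0.1111, 0.1111, 0.1111, 0.1111, 0.1111, 0.1111, 0.1111]  mean=-2.7500  Neff=9.0003  idx=[2, 3, 4, 5, 6, 6, 7, 8, 9, 10, 10]
step 3: w=[0.0909, 0.0909, 0.0909, 0.0909, 0.0909, 0.0909, 0.0909, 0.0909, 0.0909, 0.0909, 0.0909]  mean=-2.7500  Neff=11.0000  idx=[0, 1, 2, 3, 4, 5, 6, 7, 8, 9, 10]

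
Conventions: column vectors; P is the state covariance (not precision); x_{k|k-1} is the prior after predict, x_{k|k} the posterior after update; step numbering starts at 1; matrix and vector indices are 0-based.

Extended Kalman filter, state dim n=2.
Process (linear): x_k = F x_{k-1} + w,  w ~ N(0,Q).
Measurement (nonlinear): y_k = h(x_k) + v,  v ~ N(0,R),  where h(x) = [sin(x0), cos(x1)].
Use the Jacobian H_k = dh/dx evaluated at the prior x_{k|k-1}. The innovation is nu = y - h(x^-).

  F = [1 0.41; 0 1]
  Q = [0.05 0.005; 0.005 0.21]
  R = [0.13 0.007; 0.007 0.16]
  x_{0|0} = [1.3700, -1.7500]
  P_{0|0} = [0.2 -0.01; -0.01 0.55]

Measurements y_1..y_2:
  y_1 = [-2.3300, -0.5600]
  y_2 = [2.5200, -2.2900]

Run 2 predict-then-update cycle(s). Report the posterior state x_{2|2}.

step 1: x^-=[0.6525, -1.7500]  P^-=[0.3343 0.2205; 0.2205 0.7600]  H_jac=[0.7946 0.0000; 0.0000 0.9840]  S=[0.3410 0.1794; 0.1794 0.8959]  K=[0.7281 0.0964; 0.0834 0.8181]  nu=[-2.9372, -0.3818]  x^+=[-1.5228, -2.3073]  P^+=[0.1200 0.0209; 0.0209 0.1336]
step 2: x^-=[-2.4688, -2.3073]  P^-=[0.2095 0.0806; 0.0806 0.3436]  H_jac=[-0.7821 0.0000; 0.0000 0.7408]  S=[0.2582 -0.0397; -0.0397 0.3486]  K=[-0.6193 0.1008; -0.1343 0.7150]  nu=[3.1432, -1.6183]  x^+=[-4.5784, -3.8864]  P^+=[0.1020 0.0159; 0.0159 0.1531]

x_post = [-4.5784, -3.8864]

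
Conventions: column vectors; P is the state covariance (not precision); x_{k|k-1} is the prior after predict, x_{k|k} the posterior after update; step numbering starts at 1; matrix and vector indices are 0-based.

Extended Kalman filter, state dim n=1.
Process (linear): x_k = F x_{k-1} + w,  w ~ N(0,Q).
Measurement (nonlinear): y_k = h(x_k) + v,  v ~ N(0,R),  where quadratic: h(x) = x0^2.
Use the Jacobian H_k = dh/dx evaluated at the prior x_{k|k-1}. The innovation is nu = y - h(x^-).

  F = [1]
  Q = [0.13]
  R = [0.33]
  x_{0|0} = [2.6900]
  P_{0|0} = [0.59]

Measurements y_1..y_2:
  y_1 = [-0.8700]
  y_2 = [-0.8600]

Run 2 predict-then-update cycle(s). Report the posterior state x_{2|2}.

step 1: x^-=[2.6900]  P^-=[0.7200]  H_jac=[5.3800]  S=[21.1700]  K=[0.1830]  nu=[-8.1061]  x^+=[1.2068]  P^+=[0.0112]
step 2: x^-=[1.2068]  P^-=[0.1412]  H_jac=[2.4136]  S=[1.1527]  K=[0.2957]  nu=[-2.3163]  x^+=[0.5218]  P^+=[0.0404]

x_post = [0.5218]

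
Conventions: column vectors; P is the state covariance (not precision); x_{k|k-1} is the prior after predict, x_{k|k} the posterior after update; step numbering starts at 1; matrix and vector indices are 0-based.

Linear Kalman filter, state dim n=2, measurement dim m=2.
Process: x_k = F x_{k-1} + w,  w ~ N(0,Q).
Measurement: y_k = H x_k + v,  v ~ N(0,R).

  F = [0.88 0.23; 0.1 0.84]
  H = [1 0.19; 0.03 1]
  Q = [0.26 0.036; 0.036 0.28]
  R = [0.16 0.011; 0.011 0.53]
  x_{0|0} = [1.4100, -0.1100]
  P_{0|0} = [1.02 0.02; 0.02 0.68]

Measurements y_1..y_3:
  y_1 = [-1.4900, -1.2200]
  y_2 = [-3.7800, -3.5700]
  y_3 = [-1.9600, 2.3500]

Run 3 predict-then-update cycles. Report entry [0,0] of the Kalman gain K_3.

step 1: x^-=[1.2155, 0.0486]  P^-=[1.0940 0.2724; 0.2724 0.7734]  S=[1.3854 0.4647; 0.4647 1.3207]  K=[0.8498 -0.0679; 0.1181 0.5502]  nu=[-2.7147, -1.3051]  x^+=[-1.0028, -0.9901]  P^+=[0.1411 -0.0309; -0.0309 0.2938]
step 2: x^-=[-1.1102, -0.9320]  P^-=[0.3723 0.0817; 0.0817 0.4836]  S=[0.5808 0.1962; 0.1962 1.0188]  K=[0.6813 -0.0401; 0.1472 0.4487]  nu=[-2.4927, -2.6047]  x^+=[-2.7041, -2.4677]  P^+=[0.1118 -0.0171; -0.0171 0.2399]
step 3: x^-=[-2.9471, -2.3433]  P^-=[0.3524 0.0792; 0.0792 0.4475]  S=[0.5586 0.1862; 0.1862 0.9826]  K=[0.6696 -0.0356; 0.1508 0.4293]  nu=[1.4324, 4.7817]  x^+=[-2.1582, -0.0745]  P^+=[0.1095 -0.0148; -0.0148 0.2296]

K[0,0] = 0.6696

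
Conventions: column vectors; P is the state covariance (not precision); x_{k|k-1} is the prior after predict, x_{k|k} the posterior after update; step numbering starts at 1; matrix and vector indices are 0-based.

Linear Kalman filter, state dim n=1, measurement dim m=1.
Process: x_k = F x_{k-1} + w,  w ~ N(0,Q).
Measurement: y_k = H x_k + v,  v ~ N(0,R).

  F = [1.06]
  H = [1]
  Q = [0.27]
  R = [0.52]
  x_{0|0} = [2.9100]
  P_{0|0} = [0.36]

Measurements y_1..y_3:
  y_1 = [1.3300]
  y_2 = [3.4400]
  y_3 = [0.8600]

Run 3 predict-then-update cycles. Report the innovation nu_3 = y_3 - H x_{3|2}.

innov = [-2.1857]

step 1: x^-=[3.0846]  P^-=[0.6745]  S=[1.1945]  K=[0.5647]  nu=[-1.7546]  x^+=[2.0938]  P^+=[0.2936]
step 2: x^-=[2.2195]  P^-=[0.5999]  S=[1.1199]  K=[0.5357]  nu=[1.2205]  x^+=[2.8733]  P^+=[0.2786]
step 3: x^-=[3.0457]  P^-=[0.5830]  S=[1.1030]  K=[0.5286]  nu=[-2.1857]  x^+=[1.8904]  P^+=[0.2748]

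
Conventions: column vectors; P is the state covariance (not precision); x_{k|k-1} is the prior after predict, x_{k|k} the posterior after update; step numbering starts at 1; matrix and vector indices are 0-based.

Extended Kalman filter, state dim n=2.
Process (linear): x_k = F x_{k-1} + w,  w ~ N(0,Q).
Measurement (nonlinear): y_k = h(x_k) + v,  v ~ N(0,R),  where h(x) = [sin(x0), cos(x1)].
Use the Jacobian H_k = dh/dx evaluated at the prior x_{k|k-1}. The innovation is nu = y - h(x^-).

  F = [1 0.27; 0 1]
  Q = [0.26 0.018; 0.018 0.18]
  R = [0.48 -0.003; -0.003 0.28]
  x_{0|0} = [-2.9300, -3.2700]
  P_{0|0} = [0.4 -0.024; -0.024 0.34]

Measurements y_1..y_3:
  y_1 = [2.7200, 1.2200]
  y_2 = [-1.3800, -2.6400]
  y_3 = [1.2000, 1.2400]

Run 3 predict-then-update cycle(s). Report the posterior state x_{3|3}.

step 1: x^-=[-3.8129, -3.2700]  P^-=[0.6718 0.0858; 0.0858 0.5200]  H_jac=[-0.7830 0.0000; 0.0000 -0.1281]  S=[0.8919 0.0056; 0.0056 0.2885]  K=[-0.5896 -0.0266; -0.0739 -0.2294]  nu=[2.0980, 2.2118]  x^+=[-5.1089, -3.9323]  P^+=[0.3614 0.0444; 0.0444 0.4998]
step 2: x^-=[-6.1706, -3.9323]  P^-=[0.6818 0.1973; 0.1973 0.6798]  H_jac=[0.9937 0.0000; 0.0000 -0.7108]  S=[1.1532 -0.1424; -0.1424 0.6235]  K=[0.5759 -0.0935; 0.0765 -0.7575]  nu=[-1.4924, -1.9366]  x^+=[-6.8491, -2.5794]  P^+=[0.2785 0.0392; 0.0392 0.2987]
step 3: x^-=[-7.5455, -2.5794]  P^-=[0.5815 0.1379; 0.1379 0.4787]  H_jac=[0.3036 0.0000; 0.0000 0.5331]  S=[0.5336 0.0193; 0.0193 0.4160]  K=[0.3250 0.1616; 0.0564 0.6108]  nu=[2.1528, 2.0861]  x^+=[-6.5088, -1.1840]  P^+=[0.5122 0.0831; 0.0831 0.3205]

x_post = [-6.5088, -1.1840]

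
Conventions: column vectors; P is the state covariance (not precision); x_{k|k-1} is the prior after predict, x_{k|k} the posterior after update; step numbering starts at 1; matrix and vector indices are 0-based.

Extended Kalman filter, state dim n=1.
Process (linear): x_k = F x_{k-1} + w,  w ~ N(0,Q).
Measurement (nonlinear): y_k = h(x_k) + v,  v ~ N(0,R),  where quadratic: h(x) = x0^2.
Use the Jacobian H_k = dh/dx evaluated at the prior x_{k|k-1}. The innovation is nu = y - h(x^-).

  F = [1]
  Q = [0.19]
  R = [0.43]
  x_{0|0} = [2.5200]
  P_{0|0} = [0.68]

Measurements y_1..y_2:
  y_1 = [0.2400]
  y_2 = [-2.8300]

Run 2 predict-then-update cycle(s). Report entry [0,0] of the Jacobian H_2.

H_jac[0,0] = 2.6615

step 1: x^-=[2.5200]  P^-=[0.8700]  H_jac=[5.0400]  S=[22.5294]  K=[0.1946]  nu=[-6.1104]  x^+=[1.3308]  P^+=[0.0166]
step 2: x^-=[1.3308]  P^-=[0.2066]  H_jac=[2.6615]  S=[1.8935]  K=[0.2904]  nu=[-4.6009]  x^+=[-0.0054]  P^+=[0.0469]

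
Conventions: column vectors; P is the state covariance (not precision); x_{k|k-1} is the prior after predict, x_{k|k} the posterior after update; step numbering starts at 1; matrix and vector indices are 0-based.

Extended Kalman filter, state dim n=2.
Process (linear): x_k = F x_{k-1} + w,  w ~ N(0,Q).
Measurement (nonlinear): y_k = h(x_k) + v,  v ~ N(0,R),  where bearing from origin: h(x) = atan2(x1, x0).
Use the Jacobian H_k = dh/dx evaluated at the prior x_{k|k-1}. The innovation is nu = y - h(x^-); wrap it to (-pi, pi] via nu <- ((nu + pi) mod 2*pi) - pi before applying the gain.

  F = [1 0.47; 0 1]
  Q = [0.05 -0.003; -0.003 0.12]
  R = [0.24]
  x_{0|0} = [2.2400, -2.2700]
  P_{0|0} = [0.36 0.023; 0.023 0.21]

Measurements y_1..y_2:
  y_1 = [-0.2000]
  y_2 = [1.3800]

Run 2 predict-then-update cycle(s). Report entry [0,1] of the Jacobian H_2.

H_jac[0,1] = 0.1664

step 1: x^-=[1.1731, -2.2700]  P^-=[0.4780 0.1187; 0.1187 0.3300]  H_jac=[0.3477 0.1797]  S=[0.3233]  K=[0.5801; 0.3111]  nu=[0.8938]  x^+=[1.6916, -1.9920]  P^+=[0.3692 0.0604; 0.0604 0.2987]
step 2: x^-=[0.7554, -1.9920]  P^-=[0.5420 0.1978; 0.1978 0.4187]  H_jac=[0.4389 0.1664]  S=[0.3849]  K=[0.7035; 0.4066]  nu=[2.5883]  x^+=[2.5763, -0.9396]  P^+=[0.3515 0.0877; 0.0877 0.3551]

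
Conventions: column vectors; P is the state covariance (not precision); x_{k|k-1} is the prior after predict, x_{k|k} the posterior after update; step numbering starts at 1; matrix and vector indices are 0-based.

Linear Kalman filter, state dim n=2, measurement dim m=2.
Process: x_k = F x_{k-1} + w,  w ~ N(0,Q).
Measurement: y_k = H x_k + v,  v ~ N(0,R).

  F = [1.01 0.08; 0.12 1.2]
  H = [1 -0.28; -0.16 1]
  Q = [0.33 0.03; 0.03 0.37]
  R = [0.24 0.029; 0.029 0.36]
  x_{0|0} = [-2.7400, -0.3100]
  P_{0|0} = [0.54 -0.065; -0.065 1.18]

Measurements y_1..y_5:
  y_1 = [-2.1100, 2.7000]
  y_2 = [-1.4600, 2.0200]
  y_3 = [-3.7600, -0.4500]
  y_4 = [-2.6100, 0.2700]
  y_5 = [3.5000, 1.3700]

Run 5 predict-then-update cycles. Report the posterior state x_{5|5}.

step 1: x^-=[-2.7922, -0.7008]  P^-=[0.8779 0.1293; 0.1293 2.0583]  S=[1.2068 -0.5527; -0.5527 2.3993]  K=[0.7773 0.1744; 0.0207 0.8540]  nu=[0.4860, 2.9540]  x^+=[-1.8993, 1.8320]  P^+=[0.2256 0.1214; 0.1214 0.3275]
step 2: x^-=[-1.7717, 1.9704]  P^-=[0.5819 0.2371; 0.2371 0.8798]  S=[0.7581 -0.0627; -0.0627 1.1788]  K=[0.6931 0.1590; 0.0471 0.7167]  nu=[0.8634, -0.2339]  x^+=[-1.2104, 1.8435]  P^+=[0.2017 0.1096; 0.1096 0.2769]
step 3: x^-=[-1.0751, 2.0669]  P^-=[0.5552 0.2149; 0.2149 0.8032]  S=[0.7378 -0.0602; -0.0602 1.1086]  K=[0.6832 0.1508; 0.0432 0.6958]  nu=[-2.1062, -2.6889]  x^+=[-2.9196, 0.1048]  P^+=[0.1980 0.1058; 0.1058 0.2687]
step 4: x^-=[-2.9404, -0.2246]  P^-=[0.5508 0.2090; 0.2090 0.7902]  S=[0.7357 -0.0620; -0.0620 1.0974]  K=[0.6816 0.1487; 0.0417 0.6919]  nu=[0.2676, 0.0241]  x^+=[-2.7545, -0.1967]  P^+=[0.1973 0.1049; 0.1049 0.2671]
step 5: x^-=[-2.7978, -0.5666]  P^-=[0.5499 0.2076; 0.2076 0.7876]  S=[0.7354 -0.0626; -0.0626 1.0953]  K=[0.6813 0.1482; 0.0413 0.6912]  nu=[6.1391, 1.4890]  x^+=[1.6056, 0.7159]  P^+=[0.1971 0.1046; 0.1046 0.2668]

x_post = [1.6056, 0.7159]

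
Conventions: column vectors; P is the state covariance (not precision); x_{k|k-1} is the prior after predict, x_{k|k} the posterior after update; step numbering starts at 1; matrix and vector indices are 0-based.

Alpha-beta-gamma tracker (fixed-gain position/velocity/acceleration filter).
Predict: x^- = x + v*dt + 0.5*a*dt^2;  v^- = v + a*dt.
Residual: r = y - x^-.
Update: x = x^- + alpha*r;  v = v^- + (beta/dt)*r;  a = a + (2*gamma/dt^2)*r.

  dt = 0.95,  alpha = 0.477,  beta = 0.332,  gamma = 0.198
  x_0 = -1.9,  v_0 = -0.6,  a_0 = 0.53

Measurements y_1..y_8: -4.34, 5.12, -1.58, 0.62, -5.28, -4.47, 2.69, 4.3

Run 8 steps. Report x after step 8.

step 1: x_pred=-2.2308  r=-2.1092  x^+=-3.2369  v^+=-0.8336  a^+=-0.3955
step 2: x_pred=-4.2073  r=9.3273  x^+=0.2418  v^+=2.0504  a^+=3.6972
step 3: x_pred=3.8580  r=-5.4380  x^+=1.2641  v^+=3.6622  a^+=1.3111
step 4: x_pred=5.3348  r=-4.7148  x^+=3.0858  v^+=3.2600  a^+=-0.7577
step 5: x_pred=5.8410  r=-11.1210  x^+=0.5363  v^+=-1.3463  a^+=-5.6374
step 6: x_pred=-3.2865  r=-1.1835  x^+=-3.8511  v^+=-7.1154  a^+=-6.1566
step 7: x_pred=-13.3888  r=16.0788  x^+=-5.7192  v^+=-7.3450  a^+=0.8984
step 8: x_pred=-12.2916  r=16.5916  x^+=-4.3774  v^+=-0.6932  a^+=8.1785

x_post = -4.3774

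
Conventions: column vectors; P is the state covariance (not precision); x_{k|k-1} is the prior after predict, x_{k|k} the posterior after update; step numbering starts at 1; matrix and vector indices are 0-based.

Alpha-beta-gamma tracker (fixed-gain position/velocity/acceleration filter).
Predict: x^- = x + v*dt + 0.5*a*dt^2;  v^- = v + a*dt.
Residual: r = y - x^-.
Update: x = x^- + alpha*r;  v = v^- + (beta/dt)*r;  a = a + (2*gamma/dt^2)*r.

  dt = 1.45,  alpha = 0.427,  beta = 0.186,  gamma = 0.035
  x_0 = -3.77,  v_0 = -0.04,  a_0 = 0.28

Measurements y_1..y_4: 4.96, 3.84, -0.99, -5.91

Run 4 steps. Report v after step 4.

v_post = 0.9675

step 1: x_pred=-3.5336  r=8.4936  x^+=0.0931  v^+=1.4555  a^+=0.5628
step 2: x_pred=2.7953  r=1.0447  x^+=3.2414  v^+=2.4056  a^+=0.5976
step 3: x_pred=7.3577  r=-8.3477  x^+=3.7932  v^+=2.2012  a^+=0.3196
step 4: x_pred=7.3210  r=-13.2310  x^+=1.6714  v^+=0.9675  a^+=-0.1209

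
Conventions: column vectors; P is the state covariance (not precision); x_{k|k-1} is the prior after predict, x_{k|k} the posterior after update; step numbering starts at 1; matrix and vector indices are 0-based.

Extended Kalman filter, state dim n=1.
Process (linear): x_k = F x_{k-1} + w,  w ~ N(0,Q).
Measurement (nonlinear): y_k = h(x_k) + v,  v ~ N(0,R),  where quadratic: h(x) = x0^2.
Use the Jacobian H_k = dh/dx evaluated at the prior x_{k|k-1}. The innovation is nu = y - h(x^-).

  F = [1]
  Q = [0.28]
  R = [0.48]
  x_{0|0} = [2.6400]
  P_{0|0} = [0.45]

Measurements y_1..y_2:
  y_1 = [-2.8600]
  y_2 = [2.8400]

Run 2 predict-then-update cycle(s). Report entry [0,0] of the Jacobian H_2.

step 1: x^-=[2.6400]  P^-=[0.7300]  H_jac=[5.2800]  S=[20.8312]  K=[0.1850]  nu=[-9.8296]  x^+=[0.8212]  P^+=[0.0168]
step 2: x^-=[0.8212]  P^-=[0.2968]  H_jac=[1.6425]  S=[1.2807]  K=[0.3807]  nu=[2.1656]  x^+=[1.6456]  P^+=[0.1112]

H_jac[0,0] = 1.6425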